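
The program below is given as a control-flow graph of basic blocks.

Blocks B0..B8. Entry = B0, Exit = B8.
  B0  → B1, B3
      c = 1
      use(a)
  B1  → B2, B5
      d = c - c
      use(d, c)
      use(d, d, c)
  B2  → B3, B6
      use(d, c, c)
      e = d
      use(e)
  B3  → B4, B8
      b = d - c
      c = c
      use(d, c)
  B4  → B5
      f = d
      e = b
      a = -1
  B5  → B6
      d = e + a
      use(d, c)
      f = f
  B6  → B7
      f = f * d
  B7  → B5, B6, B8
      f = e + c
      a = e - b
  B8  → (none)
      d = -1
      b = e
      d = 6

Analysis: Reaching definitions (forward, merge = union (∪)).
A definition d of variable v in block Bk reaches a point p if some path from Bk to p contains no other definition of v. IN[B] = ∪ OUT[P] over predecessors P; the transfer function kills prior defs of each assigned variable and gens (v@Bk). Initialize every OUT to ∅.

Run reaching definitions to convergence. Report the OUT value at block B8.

Converged values:
  B0: | IN={} | OUT={c@B0}
  B1: | IN={c@B0} | OUT={c@B0, d@B1}
  B2: | IN={c@B0, d@B1} | OUT={c@B0, d@B1, e@B2}
  B3: | IN={c@B0, d@B1, e@B2} | OUT={b@B3, c@B3, d@B1, e@B2}
  B4: | IN={b@B3, c@B3, d@B1, e@B2} | OUT={a@B4, b@B3, c@B3, d@B1, e@B4, f@B4}
  B5: | IN={a@B4, a@B7, b@B3, c@B0, c@B3, d@B1, d@B5, e@B2, e@B4, f@B4, f@B7} | OUT={a@B4, a@B7, b@B3, c@B0, c@B3, d@B5, e@B2, e@B4, f@B5}
  B6: | IN={a@B4, a@B7, b@B3, c@B0, c@B3, d@B1, d@B5, e@B2, e@B4, f@B5, f@B7} | OUT={a@B4, a@B7, b@B3, c@B0, c@B3, d@B1, d@B5, e@B2, e@B4, f@B6}
  B7: | IN={a@B4, a@B7, b@B3, c@B0, c@B3, d@B1, d@B5, e@B2, e@B4, f@B6} | OUT={a@B7, b@B3, c@B0, c@B3, d@B1, d@B5, e@B2, e@B4, f@B7}
  B8: | IN={a@B7, b@B3, c@B0, c@B3, d@B1, d@B5, e@B2, e@B4, f@B7} | OUT={a@B7, b@B8, c@B0, c@B3, d@B8, e@B2, e@B4, f@B7}

Merge at B8: IN[B8] = OUT[B3] ⊔ OUT[B7] = {a@B7, b@B3, c@B0, c@B3, d@B1, d@B5, e@B2, e@B4, f@B7}
Applying B8's transfer function to that IN value gives OUT[B8] (row B8 above).

Answer: {a@B7, b@B8, c@B0, c@B3, d@B8, e@B2, e@B4, f@B7}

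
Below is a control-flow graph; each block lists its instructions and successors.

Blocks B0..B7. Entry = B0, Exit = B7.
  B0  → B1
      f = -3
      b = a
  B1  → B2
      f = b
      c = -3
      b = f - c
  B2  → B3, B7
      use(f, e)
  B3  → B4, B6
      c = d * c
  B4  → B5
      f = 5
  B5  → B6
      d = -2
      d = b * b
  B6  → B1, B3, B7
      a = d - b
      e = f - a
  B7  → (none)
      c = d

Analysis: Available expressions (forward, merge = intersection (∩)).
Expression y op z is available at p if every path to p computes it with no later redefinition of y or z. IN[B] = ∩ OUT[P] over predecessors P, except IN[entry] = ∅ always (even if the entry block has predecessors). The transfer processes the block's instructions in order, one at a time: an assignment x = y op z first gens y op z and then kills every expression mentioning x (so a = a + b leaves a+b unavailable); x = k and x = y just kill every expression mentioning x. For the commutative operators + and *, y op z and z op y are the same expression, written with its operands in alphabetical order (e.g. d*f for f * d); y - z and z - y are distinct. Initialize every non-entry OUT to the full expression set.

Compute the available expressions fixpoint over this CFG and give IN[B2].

Answer: {f-c}

Trace:
Per-block solution:
  B0:  IN={}  OUT={}
  B1:  IN={}  OUT={f-c}
  B2:  IN={f-c}  OUT={f-c}
  B3:  IN={}  OUT={}
  B4:  IN={}  OUT={}
  B5:  IN={}  OUT={b*b}
  B6:  IN={}  OUT={d-b, f-a}
  B7:  IN={}  OUT={}

Merge at B2: IN[B2] = OUT[B1] = {f-c}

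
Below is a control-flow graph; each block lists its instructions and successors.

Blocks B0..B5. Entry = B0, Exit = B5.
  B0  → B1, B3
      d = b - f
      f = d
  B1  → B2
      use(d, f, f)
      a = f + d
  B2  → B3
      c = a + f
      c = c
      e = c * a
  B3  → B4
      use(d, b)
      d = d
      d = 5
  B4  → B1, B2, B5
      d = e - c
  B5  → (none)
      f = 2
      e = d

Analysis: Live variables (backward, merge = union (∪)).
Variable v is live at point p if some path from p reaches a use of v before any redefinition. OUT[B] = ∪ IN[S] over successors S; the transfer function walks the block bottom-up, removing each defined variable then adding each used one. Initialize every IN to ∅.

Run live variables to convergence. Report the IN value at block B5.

Per-block solution:
  B0:  IN={a, b, c, e, f}  OUT={a, b, c, d, e, f}
  B1:  IN={b, d, f}  OUT={a, b, d, f}
  B2:  IN={a, b, d, f}  OUT={a, b, c, d, e, f}
  B3:  IN={a, b, c, d, e, f}  OUT={a, b, c, e, f}
  B4:  IN={a, b, c, e, f}  OUT={a, b, d, f}
  B5:  IN={d}  OUT={}

B5 is the boundary node: OUT[B5] = {}
Applying B5's transfer function to that OUT value gives IN[B5] (row B5 above).

Answer: {d}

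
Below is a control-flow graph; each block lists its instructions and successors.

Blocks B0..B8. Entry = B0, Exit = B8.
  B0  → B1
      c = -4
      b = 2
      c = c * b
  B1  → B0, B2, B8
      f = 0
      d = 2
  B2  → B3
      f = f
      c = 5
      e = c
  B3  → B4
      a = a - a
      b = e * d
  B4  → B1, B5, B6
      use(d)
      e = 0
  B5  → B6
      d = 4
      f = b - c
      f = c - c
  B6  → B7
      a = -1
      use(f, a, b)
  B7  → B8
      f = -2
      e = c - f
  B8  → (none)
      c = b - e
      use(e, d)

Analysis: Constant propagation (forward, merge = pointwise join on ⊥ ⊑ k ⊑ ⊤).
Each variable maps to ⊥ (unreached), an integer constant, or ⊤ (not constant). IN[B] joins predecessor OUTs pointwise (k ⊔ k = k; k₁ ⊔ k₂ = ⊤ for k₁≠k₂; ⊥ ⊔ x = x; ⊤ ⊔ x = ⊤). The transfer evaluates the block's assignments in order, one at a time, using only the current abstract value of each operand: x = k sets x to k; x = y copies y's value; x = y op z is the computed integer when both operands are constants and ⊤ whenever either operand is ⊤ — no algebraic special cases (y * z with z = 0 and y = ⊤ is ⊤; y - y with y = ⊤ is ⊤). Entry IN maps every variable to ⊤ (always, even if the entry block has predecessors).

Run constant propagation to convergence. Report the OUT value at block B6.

Answer: {a: -1, b: 10, c: 5, d: ⊤, e: 0, f: 0}

Working:
Converged values:
  B0:  IN=(all ⊤)  OUT={b:2, c:-8; rest ⊤}
  B1:  IN=(all ⊤)  OUT={d:2, f:0; rest ⊤}
  B2:  IN={d:2, f:0; rest ⊤}  OUT={c:5, d:2, e:5, f:0; rest ⊤}
  B3:  IN={c:5, d:2, e:5, f:0; rest ⊤}  OUT={b:10, c:5, d:2, e:5, f:0; rest ⊤}
  B4:  IN={b:10, c:5, d:2, e:5, f:0; rest ⊤}  OUT={b:10, c:5, d:2, e:0, f:0; rest ⊤}
  B5:  IN={b:10, c:5, d:2, e:0, f:0; rest ⊤}  OUT={b:10, c:5, d:4, e:0, f:0; rest ⊤}
  B6:  IN={b:10, c:5, e:0, f:0; rest ⊤}  OUT={a:-1, b:10, c:5, e:0, f:0; rest ⊤}
  B7:  IN={a:-1, b:10, c:5, e:0, f:0; rest ⊤}  OUT={a:-1, b:10, c:5, e:7, f:-2; rest ⊤}
  B8:  IN=(all ⊤)  OUT=(all ⊤)

Merge at B6: IN[B6] = OUT[B4] ⊔ OUT[B5] = {a: ⊤, b: 10, c: 5, d: ⊤, e: 0, f: 0}
Applying B6's transfer function to that IN value gives OUT[B6] (row B6 above).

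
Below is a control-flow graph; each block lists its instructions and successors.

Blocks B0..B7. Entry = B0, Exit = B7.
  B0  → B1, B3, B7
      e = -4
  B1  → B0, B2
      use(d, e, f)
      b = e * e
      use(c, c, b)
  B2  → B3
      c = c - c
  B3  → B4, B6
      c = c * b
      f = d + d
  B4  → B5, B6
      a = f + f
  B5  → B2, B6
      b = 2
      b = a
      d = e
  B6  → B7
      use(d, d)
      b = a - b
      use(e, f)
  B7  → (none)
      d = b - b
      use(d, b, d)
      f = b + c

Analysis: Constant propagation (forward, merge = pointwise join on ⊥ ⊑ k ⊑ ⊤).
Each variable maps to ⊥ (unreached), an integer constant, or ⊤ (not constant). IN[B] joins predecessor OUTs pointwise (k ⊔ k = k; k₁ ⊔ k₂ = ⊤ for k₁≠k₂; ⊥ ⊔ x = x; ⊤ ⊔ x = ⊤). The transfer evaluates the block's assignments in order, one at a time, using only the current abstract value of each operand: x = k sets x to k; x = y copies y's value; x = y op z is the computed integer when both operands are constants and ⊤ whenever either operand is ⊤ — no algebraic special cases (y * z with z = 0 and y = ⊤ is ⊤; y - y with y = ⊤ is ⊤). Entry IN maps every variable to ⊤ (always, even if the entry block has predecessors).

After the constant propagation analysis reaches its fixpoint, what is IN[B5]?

Converged values:
  B0: | IN=(all ⊤) | OUT={e:-4; rest ⊤}
  B1: | IN={e:-4; rest ⊤} | OUT={b:16, e:-4; rest ⊤}
  B2: | IN={e:-4; rest ⊤} | OUT={e:-4; rest ⊤}
  B3: | IN={e:-4; rest ⊤} | OUT={e:-4; rest ⊤}
  B4: | IN={e:-4; rest ⊤} | OUT={e:-4; rest ⊤}
  B5: | IN={e:-4; rest ⊤} | OUT={d:-4, e:-4; rest ⊤}
  B6: | IN={e:-4; rest ⊤} | OUT={e:-4; rest ⊤}
  B7: | IN={e:-4; rest ⊤} | OUT={e:-4; rest ⊤}

Merge at B5: IN[B5] = OUT[B4] = {a: ⊤, b: ⊤, c: ⊤, d: ⊤, e: -4, f: ⊤}

Answer: {a: ⊤, b: ⊤, c: ⊤, d: ⊤, e: -4, f: ⊤}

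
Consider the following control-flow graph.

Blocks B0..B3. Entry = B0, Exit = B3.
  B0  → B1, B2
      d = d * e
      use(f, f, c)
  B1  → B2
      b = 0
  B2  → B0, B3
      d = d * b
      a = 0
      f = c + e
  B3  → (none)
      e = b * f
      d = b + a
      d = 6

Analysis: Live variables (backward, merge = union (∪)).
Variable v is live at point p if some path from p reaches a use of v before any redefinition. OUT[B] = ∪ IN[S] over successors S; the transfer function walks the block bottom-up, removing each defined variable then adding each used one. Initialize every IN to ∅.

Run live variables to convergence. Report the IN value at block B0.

Answer: {b, c, d, e, f}

Working:
Fixpoint table:
  B0:   IN={b, c, d, e, f}   OUT={b, c, d, e}
  B1:   IN={c, d, e}   OUT={b, c, d, e}
  B2:   IN={b, c, d, e}   OUT={a, b, c, d, e, f}
  B3:   IN={a, b, f}   OUT={}

Merge at B0: OUT[B0] = IN[B1] ⊔ IN[B2] = {b, c, d, e}
Applying B0's transfer function to that OUT value gives IN[B0] (row B0 above).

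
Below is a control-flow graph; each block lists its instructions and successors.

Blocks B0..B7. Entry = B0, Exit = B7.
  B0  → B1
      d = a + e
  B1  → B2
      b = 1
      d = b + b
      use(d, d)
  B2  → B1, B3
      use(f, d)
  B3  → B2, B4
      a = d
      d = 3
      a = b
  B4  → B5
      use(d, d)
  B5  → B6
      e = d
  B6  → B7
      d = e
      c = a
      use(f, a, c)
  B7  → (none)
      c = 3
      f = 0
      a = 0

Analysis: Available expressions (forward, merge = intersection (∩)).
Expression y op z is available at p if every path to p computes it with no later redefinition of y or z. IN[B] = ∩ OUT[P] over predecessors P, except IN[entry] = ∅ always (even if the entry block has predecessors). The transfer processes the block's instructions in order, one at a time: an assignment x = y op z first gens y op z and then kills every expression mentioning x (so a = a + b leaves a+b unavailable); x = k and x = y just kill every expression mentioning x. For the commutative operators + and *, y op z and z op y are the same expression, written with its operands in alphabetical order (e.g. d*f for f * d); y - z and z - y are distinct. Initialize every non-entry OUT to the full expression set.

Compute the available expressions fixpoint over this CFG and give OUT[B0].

Answer: {a+e}

Derivation:
Converged values:
  B0:   IN={}   OUT={a+e}
  B1:   IN={}   OUT={b+b}
  B2:   IN={b+b}   OUT={b+b}
  B3:   IN={b+b}   OUT={b+b}
  B4:   IN={b+b}   OUT={b+b}
  B5:   IN={b+b}   OUT={b+b}
  B6:   IN={b+b}   OUT={b+b}
  B7:   IN={b+b}   OUT={b+b}

B0 is the boundary node: IN[B0] = {}
Applying B0's transfer function to that IN value gives OUT[B0] (row B0 above).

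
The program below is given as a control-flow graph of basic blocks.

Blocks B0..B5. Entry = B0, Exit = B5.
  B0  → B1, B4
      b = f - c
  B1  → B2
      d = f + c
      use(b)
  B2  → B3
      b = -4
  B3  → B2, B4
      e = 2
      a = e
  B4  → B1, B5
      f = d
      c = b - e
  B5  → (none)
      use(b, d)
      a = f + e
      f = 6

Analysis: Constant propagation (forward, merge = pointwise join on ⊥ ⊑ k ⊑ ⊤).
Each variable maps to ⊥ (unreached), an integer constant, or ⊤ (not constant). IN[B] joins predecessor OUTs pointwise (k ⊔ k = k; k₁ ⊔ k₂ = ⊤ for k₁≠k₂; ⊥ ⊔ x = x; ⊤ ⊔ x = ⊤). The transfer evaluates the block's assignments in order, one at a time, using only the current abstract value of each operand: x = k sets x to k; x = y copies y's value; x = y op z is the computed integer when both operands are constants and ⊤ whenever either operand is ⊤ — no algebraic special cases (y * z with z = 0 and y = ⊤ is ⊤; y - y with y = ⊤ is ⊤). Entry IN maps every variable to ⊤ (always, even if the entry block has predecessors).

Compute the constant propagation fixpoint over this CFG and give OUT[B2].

Answer: {a: ⊤, b: -4, c: ⊤, d: ⊤, e: ⊤, f: ⊤}

Working:
Converged values:
  B0:  IN=(all ⊤)  OUT=(all ⊤)
  B1:  IN=(all ⊤)  OUT=(all ⊤)
  B2:  IN=(all ⊤)  OUT={b:-4; rest ⊤}
  B3:  IN={b:-4; rest ⊤}  OUT={a:2, b:-4, e:2; rest ⊤}
  B4:  IN=(all ⊤)  OUT=(all ⊤)
  B5:  IN=(all ⊤)  OUT={f:6; rest ⊤}

Merge at B2: IN[B2] = OUT[B1] ⊔ OUT[B3] = {a: ⊤, b: ⊤, c: ⊤, d: ⊤, e: ⊤, f: ⊤}
Applying B2's transfer function to that IN value gives OUT[B2] (row B2 above).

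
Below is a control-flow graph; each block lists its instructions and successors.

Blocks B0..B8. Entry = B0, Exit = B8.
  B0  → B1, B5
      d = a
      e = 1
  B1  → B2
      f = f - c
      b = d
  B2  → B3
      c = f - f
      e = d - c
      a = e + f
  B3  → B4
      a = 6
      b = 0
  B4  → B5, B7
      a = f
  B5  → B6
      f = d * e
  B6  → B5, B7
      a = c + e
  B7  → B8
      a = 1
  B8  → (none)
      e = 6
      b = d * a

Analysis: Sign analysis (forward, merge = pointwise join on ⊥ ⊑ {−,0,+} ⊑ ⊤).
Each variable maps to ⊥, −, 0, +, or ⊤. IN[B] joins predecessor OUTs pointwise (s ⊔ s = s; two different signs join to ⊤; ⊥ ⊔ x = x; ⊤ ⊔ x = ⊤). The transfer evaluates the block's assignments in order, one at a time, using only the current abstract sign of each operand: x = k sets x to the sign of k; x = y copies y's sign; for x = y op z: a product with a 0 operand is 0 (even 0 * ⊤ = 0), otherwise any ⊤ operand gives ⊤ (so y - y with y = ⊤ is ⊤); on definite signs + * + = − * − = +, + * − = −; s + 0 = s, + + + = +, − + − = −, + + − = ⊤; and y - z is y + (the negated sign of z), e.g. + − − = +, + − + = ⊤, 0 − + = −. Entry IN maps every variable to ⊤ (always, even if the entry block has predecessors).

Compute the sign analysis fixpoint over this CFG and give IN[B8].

Converged values:
  B0:   IN=(all ⊤)   OUT={e:+; rest ⊤}
  B1:   IN={e:+; rest ⊤}   OUT={e:+; rest ⊤}
  B2:   IN={e:+; rest ⊤}   OUT=(all ⊤)
  B3:   IN=(all ⊤)   OUT={a:+, b:0; rest ⊤}
  B4:   IN={a:+, b:0; rest ⊤}   OUT={b:0; rest ⊤}
  B5:   IN=(all ⊤)   OUT=(all ⊤)
  B6:   IN=(all ⊤)   OUT=(all ⊤)
  B7:   IN=(all ⊤)   OUT={a:+; rest ⊤}
  B8:   IN={a:+; rest ⊤}   OUT={a:+, e:+; rest ⊤}

Merge at B8: IN[B8] = OUT[B7] = {a: +, b: ⊤, c: ⊤, d: ⊤, e: ⊤, f: ⊤}

Answer: {a: +, b: ⊤, c: ⊤, d: ⊤, e: ⊤, f: ⊤}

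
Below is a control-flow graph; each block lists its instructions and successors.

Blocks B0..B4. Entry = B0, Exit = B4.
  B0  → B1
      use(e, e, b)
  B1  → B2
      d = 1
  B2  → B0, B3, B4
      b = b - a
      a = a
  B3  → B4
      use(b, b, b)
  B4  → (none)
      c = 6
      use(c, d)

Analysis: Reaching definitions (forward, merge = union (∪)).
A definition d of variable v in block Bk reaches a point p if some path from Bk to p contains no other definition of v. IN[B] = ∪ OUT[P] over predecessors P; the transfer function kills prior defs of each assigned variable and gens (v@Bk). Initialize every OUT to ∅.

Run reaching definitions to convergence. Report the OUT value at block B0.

Converged values:
  B0:  IN={a@B2, b@B2, d@B1}  OUT={a@B2, b@B2, d@B1}
  B1:  IN={a@B2, b@B2, d@B1}  OUT={a@B2, b@B2, d@B1}
  B2:  IN={a@B2, b@B2, d@B1}  OUT={a@B2, b@B2, d@B1}
  B3:  IN={a@B2, b@B2, d@B1}  OUT={a@B2, b@B2, d@B1}
  B4:  IN={a@B2, b@B2, d@B1}  OUT={a@B2, b@B2, c@B4, d@B1}

Merge at B0 (entry node, so the boundary value {} is joined with the incoming edge(s)): IN[B0] = {} ⊔ OUT[B2] = {a@B2, b@B2, d@B1}
Applying B0's transfer function to that IN value gives OUT[B0] (row B0 above).

Answer: {a@B2, b@B2, d@B1}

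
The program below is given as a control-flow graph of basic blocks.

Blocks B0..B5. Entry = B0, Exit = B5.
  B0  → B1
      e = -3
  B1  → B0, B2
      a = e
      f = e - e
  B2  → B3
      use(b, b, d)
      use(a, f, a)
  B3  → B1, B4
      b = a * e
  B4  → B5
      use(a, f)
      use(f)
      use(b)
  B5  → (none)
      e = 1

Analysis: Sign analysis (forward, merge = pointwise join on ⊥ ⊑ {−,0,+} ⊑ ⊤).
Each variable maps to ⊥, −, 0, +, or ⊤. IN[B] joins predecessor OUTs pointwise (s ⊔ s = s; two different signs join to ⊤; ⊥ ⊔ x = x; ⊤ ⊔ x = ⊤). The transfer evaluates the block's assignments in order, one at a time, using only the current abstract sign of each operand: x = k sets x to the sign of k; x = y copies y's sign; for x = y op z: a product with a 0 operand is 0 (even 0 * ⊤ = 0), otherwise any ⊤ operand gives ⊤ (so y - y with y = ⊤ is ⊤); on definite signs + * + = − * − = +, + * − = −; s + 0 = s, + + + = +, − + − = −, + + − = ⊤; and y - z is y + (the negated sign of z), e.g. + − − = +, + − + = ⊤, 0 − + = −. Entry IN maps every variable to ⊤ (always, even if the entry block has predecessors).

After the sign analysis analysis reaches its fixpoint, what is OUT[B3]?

Converged values:
  B0:   IN=(all ⊤)   OUT={e:-; rest ⊤}
  B1:   IN={e:-; rest ⊤}   OUT={a:-, e:-; rest ⊤}
  B2:   IN={a:-, e:-; rest ⊤}   OUT={a:-, e:-; rest ⊤}
  B3:   IN={a:-, e:-; rest ⊤}   OUT={a:-, b:+, e:-; rest ⊤}
  B4:   IN={a:-, b:+, e:-; rest ⊤}   OUT={a:-, b:+, e:-; rest ⊤}
  B5:   IN={a:-, b:+, e:-; rest ⊤}   OUT={a:-, b:+, e:+; rest ⊤}

Merge at B3: IN[B3] = OUT[B2] = {a: -, b: ⊤, c: ⊤, d: ⊤, e: -, f: ⊤}
Applying B3's transfer function to that IN value gives OUT[B3] (row B3 above).

Answer: {a: -, b: +, c: ⊤, d: ⊤, e: -, f: ⊤}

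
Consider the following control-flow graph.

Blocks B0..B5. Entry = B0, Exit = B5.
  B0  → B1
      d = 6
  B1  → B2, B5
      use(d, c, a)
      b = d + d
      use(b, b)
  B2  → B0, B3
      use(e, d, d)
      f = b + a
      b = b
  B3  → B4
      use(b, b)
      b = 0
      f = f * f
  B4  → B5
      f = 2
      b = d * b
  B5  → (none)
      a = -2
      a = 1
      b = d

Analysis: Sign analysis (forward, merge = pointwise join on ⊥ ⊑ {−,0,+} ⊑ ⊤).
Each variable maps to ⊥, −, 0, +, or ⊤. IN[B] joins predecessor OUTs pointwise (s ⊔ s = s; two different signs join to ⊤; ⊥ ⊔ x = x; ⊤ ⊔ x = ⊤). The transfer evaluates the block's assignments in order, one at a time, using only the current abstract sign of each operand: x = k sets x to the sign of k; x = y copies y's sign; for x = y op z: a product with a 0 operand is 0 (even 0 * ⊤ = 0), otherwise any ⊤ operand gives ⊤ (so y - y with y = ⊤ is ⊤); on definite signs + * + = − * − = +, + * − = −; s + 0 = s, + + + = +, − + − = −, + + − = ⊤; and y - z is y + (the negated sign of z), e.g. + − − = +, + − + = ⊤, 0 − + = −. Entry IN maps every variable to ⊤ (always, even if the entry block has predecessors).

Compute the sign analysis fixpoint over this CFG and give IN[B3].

Answer: {a: ⊤, b: +, c: ⊤, d: +, e: ⊤, f: ⊤}

Trace:
Fixpoint table:
  B0: | IN=(all ⊤) | OUT={d:+; rest ⊤}
  B1: | IN={d:+; rest ⊤} | OUT={b:+, d:+; rest ⊤}
  B2: | IN={b:+, d:+; rest ⊤} | OUT={b:+, d:+; rest ⊤}
  B3: | IN={b:+, d:+; rest ⊤} | OUT={b:0, d:+; rest ⊤}
  B4: | IN={b:0, d:+; rest ⊤} | OUT={b:0, d:+, f:+; rest ⊤}
  B5: | IN={d:+; rest ⊤} | OUT={a:+, b:+, d:+; rest ⊤}

Merge at B3: IN[B3] = OUT[B2] = {a: ⊤, b: +, c: ⊤, d: +, e: ⊤, f: ⊤}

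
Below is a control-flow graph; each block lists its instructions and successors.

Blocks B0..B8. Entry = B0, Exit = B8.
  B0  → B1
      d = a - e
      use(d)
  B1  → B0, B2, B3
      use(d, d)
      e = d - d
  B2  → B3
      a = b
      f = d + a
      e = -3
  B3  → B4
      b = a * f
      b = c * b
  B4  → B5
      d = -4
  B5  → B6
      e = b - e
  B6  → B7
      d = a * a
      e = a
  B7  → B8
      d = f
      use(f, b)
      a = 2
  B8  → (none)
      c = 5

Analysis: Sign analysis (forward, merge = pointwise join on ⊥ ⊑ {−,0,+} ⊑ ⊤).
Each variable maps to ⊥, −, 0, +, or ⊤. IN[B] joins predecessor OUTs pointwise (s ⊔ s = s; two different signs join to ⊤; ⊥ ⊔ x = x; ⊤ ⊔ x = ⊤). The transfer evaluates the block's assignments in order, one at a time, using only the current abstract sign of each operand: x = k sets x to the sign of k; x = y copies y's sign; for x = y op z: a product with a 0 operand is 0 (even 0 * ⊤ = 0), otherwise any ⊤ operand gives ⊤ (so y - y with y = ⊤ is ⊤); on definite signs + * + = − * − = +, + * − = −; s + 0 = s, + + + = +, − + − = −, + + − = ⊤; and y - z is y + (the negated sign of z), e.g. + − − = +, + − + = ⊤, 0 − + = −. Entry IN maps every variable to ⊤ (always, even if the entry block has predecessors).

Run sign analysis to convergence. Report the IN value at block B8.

Fixpoint table:
  B0: | IN=(all ⊤) | OUT=(all ⊤)
  B1: | IN=(all ⊤) | OUT=(all ⊤)
  B2: | IN=(all ⊤) | OUT={e:-; rest ⊤}
  B3: | IN=(all ⊤) | OUT=(all ⊤)
  B4: | IN=(all ⊤) | OUT={d:-; rest ⊤}
  B5: | IN={d:-; rest ⊤} | OUT={d:-; rest ⊤}
  B6: | IN={d:-; rest ⊤} | OUT=(all ⊤)
  B7: | IN=(all ⊤) | OUT={a:+; rest ⊤}
  B8: | IN={a:+; rest ⊤} | OUT={a:+, c:+; rest ⊤}

Merge at B8: IN[B8] = OUT[B7] = {a: +, b: ⊤, c: ⊤, d: ⊤, e: ⊤, f: ⊤}

Answer: {a: +, b: ⊤, c: ⊤, d: ⊤, e: ⊤, f: ⊤}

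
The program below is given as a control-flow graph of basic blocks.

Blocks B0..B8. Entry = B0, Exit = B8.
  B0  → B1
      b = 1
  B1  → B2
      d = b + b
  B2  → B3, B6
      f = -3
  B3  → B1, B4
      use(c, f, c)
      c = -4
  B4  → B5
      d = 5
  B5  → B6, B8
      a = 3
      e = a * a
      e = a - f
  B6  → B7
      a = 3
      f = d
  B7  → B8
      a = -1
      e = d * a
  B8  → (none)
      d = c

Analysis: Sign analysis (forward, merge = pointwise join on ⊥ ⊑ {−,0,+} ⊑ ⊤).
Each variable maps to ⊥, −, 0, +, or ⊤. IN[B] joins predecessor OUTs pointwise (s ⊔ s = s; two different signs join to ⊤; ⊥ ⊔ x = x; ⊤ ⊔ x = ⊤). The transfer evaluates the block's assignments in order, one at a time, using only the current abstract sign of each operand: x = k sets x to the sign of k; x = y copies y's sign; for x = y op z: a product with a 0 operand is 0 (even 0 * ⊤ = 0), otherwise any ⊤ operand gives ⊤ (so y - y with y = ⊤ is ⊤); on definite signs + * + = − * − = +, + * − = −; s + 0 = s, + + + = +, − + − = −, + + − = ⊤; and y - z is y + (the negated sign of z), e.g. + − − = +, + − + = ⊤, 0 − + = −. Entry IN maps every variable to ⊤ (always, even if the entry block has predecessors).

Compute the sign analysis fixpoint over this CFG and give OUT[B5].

Answer: {a: +, b: +, c: -, d: +, e: +, f: -}

Trace:
Fixpoint table:
  B0:   IN=(all ⊤)   OUT={b:+; rest ⊤}
  B1:   IN={b:+; rest ⊤}   OUT={b:+, d:+; rest ⊤}
  B2:   IN={b:+, d:+; rest ⊤}   OUT={b:+, d:+, f:-; rest ⊤}
  B3:   IN={b:+, d:+, f:-; rest ⊤}   OUT={b:+, c:-, d:+, f:-; rest ⊤}
  B4:   IN={b:+, c:-, d:+, f:-; rest ⊤}   OUT={b:+, c:-, d:+, f:-; rest ⊤}
  B5:   IN={b:+, c:-, d:+, f:-; rest ⊤}   OUT={a:+, b:+, c:-, d:+, e:+, f:-; rest ⊤}
  B6:   IN={b:+, d:+, f:-; rest ⊤}   OUT={a:+, b:+, d:+, f:+; rest ⊤}
  B7:   IN={a:+, b:+, d:+, f:+; rest ⊤}   OUT={a:-, b:+, d:+, e:-, f:+; rest ⊤}
  B8:   IN={b:+, d:+; rest ⊤}   OUT={b:+; rest ⊤}

Merge at B5: IN[B5] = OUT[B4] = {a: ⊤, b: +, c: -, d: +, e: ⊤, f: -}
Applying B5's transfer function to that IN value gives OUT[B5] (row B5 above).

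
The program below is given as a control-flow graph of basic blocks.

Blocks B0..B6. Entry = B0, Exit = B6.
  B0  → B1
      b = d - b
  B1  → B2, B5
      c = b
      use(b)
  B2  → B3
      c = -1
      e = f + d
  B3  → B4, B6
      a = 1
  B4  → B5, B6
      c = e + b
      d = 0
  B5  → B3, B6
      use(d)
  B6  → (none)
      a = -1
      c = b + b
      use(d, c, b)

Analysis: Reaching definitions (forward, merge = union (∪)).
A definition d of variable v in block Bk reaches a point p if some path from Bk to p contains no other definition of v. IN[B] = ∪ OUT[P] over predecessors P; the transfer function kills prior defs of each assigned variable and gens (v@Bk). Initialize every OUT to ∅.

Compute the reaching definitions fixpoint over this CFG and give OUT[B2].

Answer: {b@B0, c@B2, e@B2}

Trace:
Fixpoint table:
  B0:   IN={}   OUT={b@B0}
  B1:   IN={b@B0}   OUT={b@B0, c@B1}
  B2:   IN={b@B0, c@B1}   OUT={b@B0, c@B2, e@B2}
  B3:   IN={a@B3, b@B0, c@B1, c@B2, c@B4, d@B4, e@B2}   OUT={a@B3, b@B0, c@B1, c@B2, c@B4, d@B4, e@B2}
  B4:   IN={a@B3, b@B0, c@B1, c@B2, c@B4, d@B4, e@B2}   OUT={a@B3, b@B0, c@B4, d@B4, e@B2}
  B5:   IN={a@B3, b@B0, c@B1, c@B4, d@B4, e@B2}   OUT={a@B3, b@B0, c@B1, c@B4, d@B4, e@B2}
  B6:   IN={a@B3, b@B0, c@B1, c@B2, c@B4, d@B4, e@B2}   OUT={a@B6, b@B0, c@B6, d@B4, e@B2}

Merge at B2: IN[B2] = OUT[B1] = {b@B0, c@B1}
Applying B2's transfer function to that IN value gives OUT[B2] (row B2 above).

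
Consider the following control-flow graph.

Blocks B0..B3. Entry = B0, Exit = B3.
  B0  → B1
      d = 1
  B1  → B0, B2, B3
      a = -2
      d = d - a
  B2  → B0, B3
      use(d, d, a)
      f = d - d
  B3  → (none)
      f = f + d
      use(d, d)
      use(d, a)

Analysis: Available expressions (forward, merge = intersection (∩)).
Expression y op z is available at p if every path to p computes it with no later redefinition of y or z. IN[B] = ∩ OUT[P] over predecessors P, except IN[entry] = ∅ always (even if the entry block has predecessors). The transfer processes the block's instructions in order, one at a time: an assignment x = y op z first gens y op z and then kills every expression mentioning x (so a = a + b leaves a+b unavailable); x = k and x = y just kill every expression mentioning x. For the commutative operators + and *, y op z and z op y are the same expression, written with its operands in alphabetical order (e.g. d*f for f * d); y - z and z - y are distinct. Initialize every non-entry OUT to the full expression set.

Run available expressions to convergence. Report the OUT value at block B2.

Answer: {d-d}

Derivation:
Converged values:
  B0:  IN={}  OUT={}
  B1:  IN={}  OUT={}
  B2:  IN={}  OUT={d-d}
  B3:  IN={}  OUT={}

Merge at B2: IN[B2] = OUT[B1] = {}
Applying B2's transfer function to that IN value gives OUT[B2] (row B2 above).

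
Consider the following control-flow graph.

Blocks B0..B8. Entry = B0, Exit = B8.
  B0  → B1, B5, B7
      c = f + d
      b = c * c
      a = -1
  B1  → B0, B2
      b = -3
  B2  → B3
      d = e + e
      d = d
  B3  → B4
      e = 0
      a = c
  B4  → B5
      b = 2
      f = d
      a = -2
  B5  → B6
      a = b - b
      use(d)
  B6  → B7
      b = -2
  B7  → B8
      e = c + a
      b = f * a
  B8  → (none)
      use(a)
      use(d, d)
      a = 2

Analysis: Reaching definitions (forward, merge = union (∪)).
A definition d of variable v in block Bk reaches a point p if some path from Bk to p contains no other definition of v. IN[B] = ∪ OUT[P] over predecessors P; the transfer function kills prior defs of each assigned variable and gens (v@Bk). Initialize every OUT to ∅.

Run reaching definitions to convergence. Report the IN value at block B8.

Answer: {a@B0, a@B5, b@B7, c@B0, d@B2, e@B7, f@B4}

Working:
Converged values:
  B0:   IN={a@B0, b@B1, c@B0}   OUT={a@B0, b@B0, c@B0}
  B1:   IN={a@B0, b@B0, c@B0}   OUT={a@B0, b@B1, c@B0}
  B2:   IN={a@B0, b@B1, c@B0}   OUT={a@B0, b@B1, c@B0, d@B2}
  B3:   IN={a@B0, b@B1, c@B0, d@B2}   OUT={a@B3, b@B1, c@B0, d@B2, e@B3}
  B4:   IN={a@B3, b@B1, c@B0, d@B2, e@B3}   OUT={a@B4, b@B4, c@B0, d@B2, e@B3, f@B4}
  B5:   IN={a@B0, a@B4, b@B0, b@B4, c@B0, d@B2, e@B3, f@B4}   OUT={a@B5, b@B0, b@B4, c@B0, d@B2, e@B3, f@B4}
  B6:   IN={a@B5, b@B0, b@B4, c@B0, d@B2, e@B3, f@B4}   OUT={a@B5, b@B6, c@B0, d@B2, e@B3, f@B4}
  B7:   IN={a@B0, a@B5, b@B0, b@B6, c@B0, d@B2, e@B3, f@B4}   OUT={a@B0, a@B5, b@B7, c@B0, d@B2, e@B7, f@B4}
  B8:   IN={a@B0, a@B5, b@B7, c@B0, d@B2, e@B7, f@B4}   OUT={a@B8, b@B7, c@B0, d@B2, e@B7, f@B4}

Merge at B8: IN[B8] = OUT[B7] = {a@B0, a@B5, b@B7, c@B0, d@B2, e@B7, f@B4}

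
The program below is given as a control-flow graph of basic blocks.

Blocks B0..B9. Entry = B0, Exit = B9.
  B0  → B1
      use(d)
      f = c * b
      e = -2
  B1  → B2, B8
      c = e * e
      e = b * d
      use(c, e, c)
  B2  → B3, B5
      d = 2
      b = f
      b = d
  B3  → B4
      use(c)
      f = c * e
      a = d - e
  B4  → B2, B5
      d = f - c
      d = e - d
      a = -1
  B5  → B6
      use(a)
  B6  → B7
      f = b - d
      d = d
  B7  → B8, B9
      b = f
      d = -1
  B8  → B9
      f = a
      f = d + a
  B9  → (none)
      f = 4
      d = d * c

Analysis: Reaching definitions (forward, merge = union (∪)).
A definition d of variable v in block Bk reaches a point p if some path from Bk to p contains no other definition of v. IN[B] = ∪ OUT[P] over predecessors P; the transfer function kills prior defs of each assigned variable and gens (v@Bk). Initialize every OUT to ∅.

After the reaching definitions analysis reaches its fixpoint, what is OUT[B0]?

Answer: {e@B0, f@B0}

Trace:
Converged values:
  B0:  IN={}  OUT={e@B0, f@B0}
  B1:  IN={e@B0, f@B0}  OUT={c@B1, e@B1, f@B0}
  B2:  IN={a@B4, b@B2, c@B1, d@B4, e@B1, f@B0, f@B3}  OUT={a@B4, b@B2, c@B1, d@B2, e@B1, f@B0, f@B3}
  B3:  IN={a@B4, b@B2, c@B1, d@B2, e@B1, f@B0, f@B3}  OUT={a@B3, b@B2, c@B1, d@B2, e@B1, f@B3}
  B4:  IN={a@B3, b@B2, c@B1, d@B2, e@B1, f@B3}  OUT={a@B4, b@B2, c@B1, d@B4, e@B1, f@B3}
  B5:  IN={a@B4, b@B2, c@B1, d@B2, d@B4, e@B1, f@B0, f@B3}  OUT={a@B4, b@B2, c@B1, d@B2, d@B4, e@B1, f@B0, f@B3}
  B6:  IN={a@B4, b@B2, c@B1, d@B2, d@B4, e@B1, f@B0, f@B3}  OUT={a@B4, b@B2, c@B1, d@B6, e@B1, f@B6}
  B7:  IN={a@B4, b@B2, c@B1, d@B6, e@B1, f@B6}  OUT={a@B4, b@B7, c@B1, d@B7, e@B1, f@B6}
  B8:  IN={a@B4, b@B7, c@B1, d@B7, e@B1, f@B0, f@B6}  OUT={a@B4, b@B7, c@B1, d@B7, e@B1, f@B8}
  B9:  IN={a@B4, b@B7, c@B1, d@B7, e@B1, f@B6, f@B8}  OUT={a@B4, b@B7, c@B1, d@B9, e@B1, f@B9}

B0 is the boundary node: IN[B0] = {}
Applying B0's transfer function to that IN value gives OUT[B0] (row B0 above).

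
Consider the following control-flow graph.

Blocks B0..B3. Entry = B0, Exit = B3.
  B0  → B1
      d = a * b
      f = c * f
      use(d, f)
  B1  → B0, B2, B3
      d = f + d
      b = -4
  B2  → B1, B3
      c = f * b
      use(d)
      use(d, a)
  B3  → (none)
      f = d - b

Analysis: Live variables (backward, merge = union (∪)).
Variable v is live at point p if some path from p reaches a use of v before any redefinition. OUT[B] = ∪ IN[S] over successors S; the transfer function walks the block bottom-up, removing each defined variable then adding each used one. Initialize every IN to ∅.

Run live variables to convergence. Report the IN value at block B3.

Answer: {b, d}

Trace:
Per-block solution:
  B0:  IN={a, b, c, f}  OUT={a, c, d, f}
  B1:  IN={a, c, d, f}  OUT={a, b, c, d, f}
  B2:  IN={a, b, d, f}  OUT={a, b, c, d, f}
  B3:  IN={b, d}  OUT={}

B3 is the boundary node: OUT[B3] = {}
Applying B3's transfer function to that OUT value gives IN[B3] (row B3 above).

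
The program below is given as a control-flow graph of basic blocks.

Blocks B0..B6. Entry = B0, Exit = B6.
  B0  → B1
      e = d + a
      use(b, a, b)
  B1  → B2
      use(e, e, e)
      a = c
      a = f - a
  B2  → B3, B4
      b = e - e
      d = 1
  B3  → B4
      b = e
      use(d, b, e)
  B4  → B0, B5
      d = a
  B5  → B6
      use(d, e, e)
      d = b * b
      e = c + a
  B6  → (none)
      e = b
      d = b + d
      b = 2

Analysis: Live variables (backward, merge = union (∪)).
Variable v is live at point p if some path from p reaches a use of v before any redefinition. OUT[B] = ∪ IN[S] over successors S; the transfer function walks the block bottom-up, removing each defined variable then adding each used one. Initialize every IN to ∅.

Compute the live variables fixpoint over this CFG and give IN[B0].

Fixpoint table:
  B0: | IN={a, b, c, d, f} | OUT={c, e, f}
  B1: | IN={c, e, f} | OUT={a, c, e, f}
  B2: | IN={a, c, e, f} | OUT={a, b, c, d, e, f}
  B3: | IN={a, c, d, e, f} | OUT={a, b, c, e, f}
  B4: | IN={a, b, c, e, f} | OUT={a, b, c, d, e, f}
  B5: | IN={a, b, c, d, e} | OUT={b, d}
  B6: | IN={b, d} | OUT={}

Merge at B0: OUT[B0] = IN[B1] = {c, e, f}
Applying B0's transfer function to that OUT value gives IN[B0] (row B0 above).

Answer: {a, b, c, d, f}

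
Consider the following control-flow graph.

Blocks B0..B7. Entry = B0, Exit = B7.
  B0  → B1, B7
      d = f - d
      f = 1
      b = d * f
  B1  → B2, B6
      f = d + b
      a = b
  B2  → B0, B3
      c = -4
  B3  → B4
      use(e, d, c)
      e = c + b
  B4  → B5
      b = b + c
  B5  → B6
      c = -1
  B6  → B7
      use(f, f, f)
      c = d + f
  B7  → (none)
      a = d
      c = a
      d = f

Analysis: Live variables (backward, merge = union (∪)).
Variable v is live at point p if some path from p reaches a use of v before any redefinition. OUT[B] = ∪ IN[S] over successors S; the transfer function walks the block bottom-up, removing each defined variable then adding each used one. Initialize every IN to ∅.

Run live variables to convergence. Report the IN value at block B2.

Per-block solution:
  B0:  IN={d, e, f}  OUT={b, d, e, f}
  B1:  IN={b, d, e}  OUT={b, d, e, f}
  B2:  IN={b, d, e, f}  OUT={b, c, d, e, f}
  B3:  IN={b, c, d, e, f}  OUT={b, c, d, f}
  B4:  IN={b, c, d, f}  OUT={d, f}
  B5:  IN={d, f}  OUT={d, f}
  B6:  IN={d, f}  OUT={d, f}
  B7:  IN={d, f}  OUT={}

Merge at B2: OUT[B2] = IN[B0] ⊔ IN[B3] = {b, c, d, e, f}
Applying B2's transfer function to that OUT value gives IN[B2] (row B2 above).

Answer: {b, d, e, f}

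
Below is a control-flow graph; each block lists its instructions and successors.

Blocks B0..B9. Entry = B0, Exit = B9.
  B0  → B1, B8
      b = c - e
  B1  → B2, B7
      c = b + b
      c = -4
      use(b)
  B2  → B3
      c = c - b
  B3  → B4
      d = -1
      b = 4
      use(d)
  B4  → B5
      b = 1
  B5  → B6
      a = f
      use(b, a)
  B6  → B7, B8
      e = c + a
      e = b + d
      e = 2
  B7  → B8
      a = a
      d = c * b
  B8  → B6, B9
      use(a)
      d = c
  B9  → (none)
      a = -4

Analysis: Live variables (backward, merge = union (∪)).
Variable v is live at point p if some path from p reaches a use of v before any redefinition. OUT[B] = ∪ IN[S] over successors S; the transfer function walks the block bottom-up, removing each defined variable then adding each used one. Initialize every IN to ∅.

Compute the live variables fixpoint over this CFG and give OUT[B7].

Fixpoint table:
  B0:   IN={a, c, e, f}   OUT={a, b, c, f}
  B1:   IN={a, b, f}   OUT={a, b, c, f}
  B2:   IN={b, c, f}   OUT={c, f}
  B3:   IN={c, f}   OUT={c, d, f}
  B4:   IN={c, d, f}   OUT={b, c, d, f}
  B5:   IN={b, c, d, f}   OUT={a, b, c, d}
  B6:   IN={a, b, c, d}   OUT={a, b, c}
  B7:   IN={a, b, c}   OUT={a, b, c}
  B8:   IN={a, b, c}   OUT={a, b, c, d}
  B9:   IN={}   OUT={}

Merge at B7: OUT[B7] = IN[B8] = {a, b, c}

Answer: {a, b, c}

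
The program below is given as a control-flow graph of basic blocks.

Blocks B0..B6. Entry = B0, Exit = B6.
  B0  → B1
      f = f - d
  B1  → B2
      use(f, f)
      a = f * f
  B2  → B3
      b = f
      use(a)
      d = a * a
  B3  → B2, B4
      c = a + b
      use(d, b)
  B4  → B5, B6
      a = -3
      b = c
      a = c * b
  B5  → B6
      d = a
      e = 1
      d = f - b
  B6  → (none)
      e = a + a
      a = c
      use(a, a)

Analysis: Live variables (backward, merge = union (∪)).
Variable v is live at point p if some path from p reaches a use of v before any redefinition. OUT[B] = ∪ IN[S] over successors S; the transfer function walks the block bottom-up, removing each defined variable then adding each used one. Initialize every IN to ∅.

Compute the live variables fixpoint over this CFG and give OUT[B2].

Per-block solution:
  B0: | IN={d, f} | OUT={f}
  B1: | IN={f} | OUT={a, f}
  B2: | IN={a, f} | OUT={a, b, d, f}
  B3: | IN={a, b, d, f} | OUT={a, c, f}
  B4: | IN={c, f} | OUT={a, b, c, f}
  B5: | IN={a, b, c, f} | OUT={a, c}
  B6: | IN={a, c} | OUT={}

Merge at B2: OUT[B2] = IN[B3] = {a, b, d, f}

Answer: {a, b, d, f}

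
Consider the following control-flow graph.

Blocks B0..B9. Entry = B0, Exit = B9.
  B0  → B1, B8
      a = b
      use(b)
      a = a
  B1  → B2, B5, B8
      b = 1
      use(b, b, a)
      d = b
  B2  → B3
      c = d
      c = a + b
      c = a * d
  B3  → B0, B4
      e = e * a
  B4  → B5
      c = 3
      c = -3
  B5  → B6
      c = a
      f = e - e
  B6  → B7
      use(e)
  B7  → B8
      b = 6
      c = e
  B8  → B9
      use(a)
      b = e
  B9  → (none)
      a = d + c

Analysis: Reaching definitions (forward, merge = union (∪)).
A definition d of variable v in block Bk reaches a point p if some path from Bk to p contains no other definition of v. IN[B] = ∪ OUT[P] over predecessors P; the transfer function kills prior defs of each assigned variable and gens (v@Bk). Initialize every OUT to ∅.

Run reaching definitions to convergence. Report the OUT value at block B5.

Answer: {a@B0, b@B1, c@B5, d@B1, e@B3, f@B5}

Derivation:
Converged values:
  B0: | IN={a@B0, b@B1, c@B2, d@B1, e@B3} | OUT={a@B0, b@B1, c@B2, d@B1, e@B3}
  B1: | IN={a@B0, b@B1, c@B2, d@B1, e@B3} | OUT={a@B0, b@B1, c@B2, d@B1, e@B3}
  B2: | IN={a@B0, b@B1, c@B2, d@B1, e@B3} | OUT={a@B0, b@B1, c@B2, d@B1, e@B3}
  B3: | IN={a@B0, b@B1, c@B2, d@B1, e@B3} | OUT={a@B0, b@B1, c@B2, d@B1, e@B3}
  B4: | IN={a@B0, b@B1, c@B2, d@B1, e@B3} | OUT={a@B0, b@B1, c@B4, d@B1, e@B3}
  B5: | IN={a@B0, b@B1, c@B2, c@B4, d@B1, e@B3} | OUT={a@B0, b@B1, c@B5, d@B1, e@B3, f@B5}
  B6: | IN={a@B0, b@B1, c@B5, d@B1, e@B3, f@B5} | OUT={a@B0, b@B1, c@B5, d@B1, e@B3, f@B5}
  B7: | IN={a@B0, b@B1, c@B5, d@B1, e@B3, f@B5} | OUT={a@B0, b@B7, c@B7, d@B1, e@B3, f@B5}
  B8: | IN={a@B0, b@B1, b@B7, c@B2, c@B7, d@B1, e@B3, f@B5} | OUT={a@B0, b@B8, c@B2, c@B7, d@B1, e@B3, f@B5}
  B9: | IN={a@B0, b@B8, c@B2, c@B7, d@B1, e@B3, f@B5} | OUT={a@B9, b@B8, c@B2, c@B7, d@B1, e@B3, f@B5}

Merge at B5: IN[B5] = OUT[B1] ⊔ OUT[B4] = {a@B0, b@B1, c@B2, c@B4, d@B1, e@B3}
Applying B5's transfer function to that IN value gives OUT[B5] (row B5 above).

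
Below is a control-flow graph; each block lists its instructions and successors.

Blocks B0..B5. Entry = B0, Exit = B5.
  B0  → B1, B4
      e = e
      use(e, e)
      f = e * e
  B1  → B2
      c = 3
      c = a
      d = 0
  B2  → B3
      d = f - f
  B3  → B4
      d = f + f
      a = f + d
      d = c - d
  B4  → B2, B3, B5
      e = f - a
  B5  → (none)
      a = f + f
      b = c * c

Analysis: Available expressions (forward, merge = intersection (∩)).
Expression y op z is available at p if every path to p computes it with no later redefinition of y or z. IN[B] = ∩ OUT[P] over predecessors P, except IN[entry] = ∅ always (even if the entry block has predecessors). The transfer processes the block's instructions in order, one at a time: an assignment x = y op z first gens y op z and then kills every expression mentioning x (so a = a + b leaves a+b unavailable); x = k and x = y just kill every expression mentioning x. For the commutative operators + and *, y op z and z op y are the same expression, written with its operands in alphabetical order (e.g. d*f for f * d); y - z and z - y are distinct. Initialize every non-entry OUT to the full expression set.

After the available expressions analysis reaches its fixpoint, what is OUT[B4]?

Per-block solution:
  B0: | IN={} | OUT={e*e}
  B1: | IN={e*e} | OUT={e*e}
  B2: | IN={} | OUT={f-f}
  B3: | IN={} | OUT={f+f}
  B4: | IN={} | OUT={f-a}
  B5: | IN={f-a} | OUT={c*c, f+f}

Merge at B4: IN[B4] = OUT[B0] ∩ OUT[B3] = {}
Applying B4's transfer function to that IN value gives OUT[B4] (row B4 above).

Answer: {f-a}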